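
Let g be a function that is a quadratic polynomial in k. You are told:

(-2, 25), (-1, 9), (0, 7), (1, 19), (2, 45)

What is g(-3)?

55

Write g(k) = ak² + bk + c; the 5 given values yield a linear system in the 3 coefficients.
Solving, g(k) = 7k² + 5k + 7.
Then g(-3) = 55.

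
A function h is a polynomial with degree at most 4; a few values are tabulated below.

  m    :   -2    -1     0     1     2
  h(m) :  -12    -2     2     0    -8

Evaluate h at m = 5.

-68

First differences: 10, 4, -2, -8. Second differences: -6, -6, -6.
Level-2 differences are constant, so h has degree 2.
Fitting a degree-2 polynomial gives h(m) = -3m² + m + 2.
Then h(5) = -68.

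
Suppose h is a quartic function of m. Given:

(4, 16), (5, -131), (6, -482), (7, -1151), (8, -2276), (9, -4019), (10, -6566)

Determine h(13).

First differences: -147, -351, -669, -1125, -1743, -2547. Second differences: -204, -318, -456, -618, -804. Third differences: -114, -138, -162, -186. Fourth differences: -24, -24, -24.
Level-4 differences are constant, so h has degree 4.
Fitting a degree-4 polynomial gives h(m) = -m^4 + 3m³ + 4m² + 3m + 4.
Then h(13) = -21251.

-21251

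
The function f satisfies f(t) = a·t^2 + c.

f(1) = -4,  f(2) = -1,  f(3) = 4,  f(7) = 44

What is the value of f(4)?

11

From f(1) = -4 and f(2) = -1: 1a + c = -4 and 4a + c = -1.
Subtracting: 3a = 3, so a = 1; then c = -4 − 1·1 = -5.
So f(t) = 1t² − 5, and f(4) = 11.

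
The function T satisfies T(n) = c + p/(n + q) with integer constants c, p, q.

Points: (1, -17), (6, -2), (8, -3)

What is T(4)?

1

(T(n) − c)(n + q) = p for each data point; the three points give a linear system in c and q, then p follows.
Solving: c = -5, q = -2, p = 12, so T(n) = -5 + 12/(n − 2).
Then T(4) = -5 + 12/2 = 1.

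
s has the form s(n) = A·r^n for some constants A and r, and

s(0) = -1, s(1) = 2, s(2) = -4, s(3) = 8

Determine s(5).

32

Consecutive ratio: 2/(-1) = -2, and -4/2 = -2, so r = -2.
Then A·(-2)^0 = -1 gives A = -1, and s(n) = -1·(-2)^n.
s(5) = -1·(-2)^5 = 32.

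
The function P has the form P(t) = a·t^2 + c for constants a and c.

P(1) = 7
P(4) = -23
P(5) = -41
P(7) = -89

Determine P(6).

From P(1) = 7 and P(4) = -23: 1a + c = 7 and 16a + c = -23.
Subtracting: 15a = -30, so a = -2; then c = 7 − (-2)·1 = 9.
So P(t) = -2t² + 9, and P(6) = -63.

-63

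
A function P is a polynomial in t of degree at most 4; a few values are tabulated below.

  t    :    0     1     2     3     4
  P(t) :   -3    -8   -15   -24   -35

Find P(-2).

First differences: -5, -7, -9, -11. Second differences: -2, -2, -2.
Level-2 differences are constant, so P has degree 2.
Fitting a degree-2 polynomial gives P(t) = -t² - 4t - 3.
Then P(-2) = 1.

1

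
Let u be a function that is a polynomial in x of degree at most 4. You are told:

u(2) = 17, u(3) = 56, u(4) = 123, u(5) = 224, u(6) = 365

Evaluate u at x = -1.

Write u(x) = ax^4 + bx³ + cx² + dx + e; the 5 given values yield a linear system in the 5 coefficients.
Solving, the leading coefficient vanishes, and u(x) = x³ + 5x² - 5x - 1.
Then u(-1) = 8.

8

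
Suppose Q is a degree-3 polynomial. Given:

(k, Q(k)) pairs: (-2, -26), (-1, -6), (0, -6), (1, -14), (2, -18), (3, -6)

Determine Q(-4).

-174

First differences: 20, 0, -8, -4, 12. Second differences: -20, -8, 4, 16. Third differences: 12, 12, 12.
Level-3 differences are constant, so Q has degree 3.
Fitting a degree-3 polynomial gives Q(k) = 2k³ - 4k² - 6k - 6.
Then Q(-4) = -174.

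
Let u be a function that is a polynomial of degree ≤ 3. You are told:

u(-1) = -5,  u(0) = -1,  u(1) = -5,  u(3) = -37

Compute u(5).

-101

Write u(t) = at³ + bt² + ct + d; the 4 given values yield a linear system in the 4 coefficients.
Solving, the leading coefficient vanishes, and u(t) = -4t² - 1.
Then u(5) = -101.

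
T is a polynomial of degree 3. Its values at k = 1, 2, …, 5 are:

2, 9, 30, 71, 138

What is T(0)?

3

First differences: 7, 21, 41, 67. Second differences: 14, 20, 26. Third differences: 6, 6.
Level-3 differences are constant, so T has degree 3.
Fitting a degree-3 polynomial gives T(k) = k³ + k² - 3k + 3.
Then T(0) = 3.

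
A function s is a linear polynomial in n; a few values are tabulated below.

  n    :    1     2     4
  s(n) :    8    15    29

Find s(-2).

-13

Write s(n) = an + b; the 3 given values yield a linear system in the 2 coefficients.
Solving, s(n) = 7n + 1.
Then s(-2) = -13.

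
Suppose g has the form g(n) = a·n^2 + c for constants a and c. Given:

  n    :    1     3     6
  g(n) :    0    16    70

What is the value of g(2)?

6

From g(1) = 0 and g(3) = 16: 1a + c = 0 and 9a + c = 16.
Subtracting: 8a = 16, so a = 2; then c = 0 − 2·1 = -2.
So g(n) = 2n² − 2, and g(2) = 6.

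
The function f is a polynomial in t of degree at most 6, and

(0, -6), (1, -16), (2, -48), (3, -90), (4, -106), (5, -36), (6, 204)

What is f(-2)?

First differences: -10, -32, -42, -16, 70, 240. Second differences: -22, -10, 26, 86, 170. Third differences: 12, 36, 60, 84. Fourth differences: 24, 24, 24.
Level-4 differences are constant, so f has degree 4.
Fitting a degree-4 polynomial gives f(t) = t^4 - 4t³ - 6t² - t - 6.
Then f(-2) = 20.

20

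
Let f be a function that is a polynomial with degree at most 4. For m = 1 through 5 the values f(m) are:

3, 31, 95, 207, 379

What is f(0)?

First differences: 28, 64, 112, 172. Second differences: 36, 48, 60. Third differences: 12, 12.
Level-3 differences are constant, so f has degree 3.
Fitting a degree-3 polynomial gives f(m) = 2m³ + 6m² - 4m - 1.
Then f(0) = -1.

-1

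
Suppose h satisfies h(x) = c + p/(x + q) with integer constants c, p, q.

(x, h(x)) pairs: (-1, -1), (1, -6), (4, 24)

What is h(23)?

(h(x) − c)(x + q) = p for each data point; the three points give a linear system in c and q, then p follows.
Solving: c = 4, q = -3, p = 20, so h(x) = 4 + 20/(x − 3).
Then h(23) = 4 + 20/20 = 5.

5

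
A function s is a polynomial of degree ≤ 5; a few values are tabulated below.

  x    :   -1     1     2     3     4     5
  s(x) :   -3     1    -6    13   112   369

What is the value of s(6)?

Write s(x) = ax^5 + bx^4 + cx³ + dx² + ex + p; the 6 given values yield a linear system in the 6 coefficients.
Solving, the leading coefficient vanishes, and s(x) = x^4 - x³ - 6x² + 3x + 4.
Then s(6) = 886.

886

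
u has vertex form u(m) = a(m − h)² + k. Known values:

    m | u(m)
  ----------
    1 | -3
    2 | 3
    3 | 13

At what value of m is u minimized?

First differences 6, 10; second difference 4 = 2a, so a = 2.
Expanding, the m-coefficient is −2ah = -4h; matching it to the data gives h = 0, and then k = -5.
So u(m) = 2(m + 0)² − 5.
Hence h = 0.

0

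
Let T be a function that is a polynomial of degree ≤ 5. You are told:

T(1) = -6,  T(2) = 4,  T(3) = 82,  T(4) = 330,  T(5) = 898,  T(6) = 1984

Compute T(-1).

First differences: 10, 78, 248, 568, 1086. Second differences: 68, 170, 320, 518. Third differences: 102, 150, 198. Fourth differences: 48, 48.
Level-4 differences are constant, so T has degree 4.
Fitting a degree-4 polynomial gives T(x) = 2x^4 - 3x³ + 2x² - 5x - 2.
Then T(-1) = 10.

10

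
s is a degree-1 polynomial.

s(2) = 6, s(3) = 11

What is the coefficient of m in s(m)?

5

Write s(m) = am + b; the 2 given values yield a linear system in the 2 coefficients.
Solving, s(m) = 5m - 4.
The coefficient of m is 5.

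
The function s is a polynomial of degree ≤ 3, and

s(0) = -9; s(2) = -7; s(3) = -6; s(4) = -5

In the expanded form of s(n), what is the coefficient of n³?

Write s(n) = an³ + bn² + cn + d; the 4 given values yield a linear system in the 4 coefficients.
Solving, the top 2 coefficients vanish, and s(n) = n - 9.
The coefficient of n³ is 0.

0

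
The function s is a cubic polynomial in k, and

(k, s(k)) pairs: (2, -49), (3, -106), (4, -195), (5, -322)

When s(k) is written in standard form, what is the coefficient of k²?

Write s(k) = ak³ + bk² + ck + d; the 4 given values yield a linear system in the 4 coefficients.
Solving, s(k) = -k³ - 7k² - 3k - 7.
The coefficient of k² is -7.

-7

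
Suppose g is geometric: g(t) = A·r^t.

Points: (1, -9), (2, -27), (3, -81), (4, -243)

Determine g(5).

Consecutive ratio: -27/(-9) = 3, and -81/(-27) = 3, so r = 3.
Then A·3^1 = -9 gives A = -3, and g(t) = -3·3^t.
g(5) = -3·3^5 = -729.

-729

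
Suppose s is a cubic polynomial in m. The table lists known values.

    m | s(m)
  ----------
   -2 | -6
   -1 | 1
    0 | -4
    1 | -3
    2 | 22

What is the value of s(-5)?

-279

First differences: 7, -5, 1, 25. Second differences: -12, 6, 24. Third differences: 18, 18.
Level-3 differences are constant, so s has degree 3.
Fitting a degree-3 polynomial gives s(m) = 3m³ + 3m² - 5m - 4.
Then s(-5) = -279.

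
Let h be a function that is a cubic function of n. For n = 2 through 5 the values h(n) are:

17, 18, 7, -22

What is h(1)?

Write h(n) = an³ + bn² + cn + d; the 4 given values yield a linear system in the 4 coefficients.
Solving, h(n) = -n³ + 3n² + 5n + 3.
Then h(1) = 10.

10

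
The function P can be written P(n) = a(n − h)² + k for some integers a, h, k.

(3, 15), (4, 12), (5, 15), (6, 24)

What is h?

4

First differences -3, 3, 9; second difference 6 = 2a, so a = 3.
Expanding, the n-coefficient is −2ah = -6h; matching it to the data gives h = 4, and then k = 12.
So P(n) = 3(n − 4)² + 12.
Hence h = 4.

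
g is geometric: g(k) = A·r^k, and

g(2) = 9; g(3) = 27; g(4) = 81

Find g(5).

243

Consecutive ratio: 27/9 = 3, and 81/27 = 3, so r = 3.
Then A·3^2 = 9 gives A = 1, and g(k) = 1·3^k.
g(5) = 1·3^5 = 243.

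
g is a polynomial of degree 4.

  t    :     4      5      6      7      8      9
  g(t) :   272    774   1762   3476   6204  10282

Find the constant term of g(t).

First differences: 502, 988, 1714, 2728, 4078. Second differences: 486, 726, 1014, 1350. Third differences: 240, 288, 336. Fourth differences: 48, 48.
Level-4 differences are constant, so g has degree 4.
Fitting a degree-4 polynomial gives g(t) = 2t^4 - 4t³ + t² - t + 4.
The constant term is g(0) = 4.

4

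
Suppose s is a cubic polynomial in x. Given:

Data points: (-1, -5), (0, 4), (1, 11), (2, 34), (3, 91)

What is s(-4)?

First differences: 9, 7, 23, 57. Second differences: -2, 16, 34. Third differences: 18, 18.
Level-3 differences are constant, so s has degree 3.
Fitting a degree-3 polynomial gives s(x) = 3x³ - x² + 5x + 4.
Then s(-4) = -224.

-224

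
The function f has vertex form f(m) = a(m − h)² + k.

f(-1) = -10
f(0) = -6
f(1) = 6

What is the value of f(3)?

First differences 4, 12; second difference 8 = 2a, so a = 4.
Expanding, the m-coefficient is −2ah = -8h; matching it to the data gives h = -1, and then k = -10.
So f(m) = 4(m + 1)² − 10.
f(3) = 4·4² − 10 = 54.

54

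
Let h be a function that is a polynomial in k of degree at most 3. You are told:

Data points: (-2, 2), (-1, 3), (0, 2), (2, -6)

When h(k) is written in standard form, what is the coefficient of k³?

0

Write h(k) = ak³ + bk² + ck + d; the 4 given values yield a linear system in the 4 coefficients.
Solving, the leading coefficient vanishes, and h(k) = -k² - 2k + 2.
The coefficient of k³ is 0.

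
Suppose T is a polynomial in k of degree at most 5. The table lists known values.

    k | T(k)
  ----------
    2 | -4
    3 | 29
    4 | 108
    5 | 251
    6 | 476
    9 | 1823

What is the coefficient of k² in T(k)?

-4

Write T(k) = ak^5 + bk^4 + ck³ + dk² + ek + p; the 6 given values yield a linear system in the 6 coefficients.
Solving, the top 2 coefficients vanish, and T(k) = 3k³ - 4k² - 4k - 4.
The coefficient of k² is -4.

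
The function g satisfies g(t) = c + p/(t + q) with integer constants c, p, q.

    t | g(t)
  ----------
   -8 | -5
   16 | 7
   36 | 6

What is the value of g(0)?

15

(g(t) − c)(t + q) = p for each data point; the three points give a linear system in c and q, then p follows.
Solving: c = 5, q = 4, p = 40, so g(t) = 5 + 40/(t + 4).
Then g(0) = 5 + 40/4 = 15.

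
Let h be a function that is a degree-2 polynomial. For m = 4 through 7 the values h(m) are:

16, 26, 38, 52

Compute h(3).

First differences: 10, 12, 14. Second differences: 2, 2.
Level-2 differences are constant, so h has degree 2.
Fitting a degree-2 polynomial gives h(m) = m² + m - 4.
Then h(3) = 8.

8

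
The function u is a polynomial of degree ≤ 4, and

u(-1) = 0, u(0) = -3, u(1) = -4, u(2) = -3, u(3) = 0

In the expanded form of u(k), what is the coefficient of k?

-2

Write u(k) = ak^4 + bk³ + ck² + dk + e; the 5 given values yield a linear system in the 5 coefficients.
Solving, the top 2 coefficients vanish, and u(k) = k² - 2k - 3.
The coefficient of k is -2.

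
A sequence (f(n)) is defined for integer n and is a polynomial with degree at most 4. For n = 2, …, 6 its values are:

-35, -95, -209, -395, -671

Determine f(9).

First differences: -60, -114, -186, -276. Second differences: -54, -72, -90. Third differences: -18, -18.
Level-3 differences are constant, so f has degree 3.
Fitting a degree-3 polynomial gives f(n) = -3n³ - 3n - 5.
Then f(9) = -2219.

-2219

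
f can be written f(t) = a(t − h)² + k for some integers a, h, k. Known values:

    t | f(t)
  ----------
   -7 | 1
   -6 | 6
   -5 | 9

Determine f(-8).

-6

First differences 5, 3; second difference -2 = 2a, so a = -1.
Expanding, the t-coefficient is −2ah = 2h; matching it to the data gives h = -4, and then k = 10.
So f(t) = -1(t + 4)² + 10.
f(-8) = -1·(-4)² + 10 = -6.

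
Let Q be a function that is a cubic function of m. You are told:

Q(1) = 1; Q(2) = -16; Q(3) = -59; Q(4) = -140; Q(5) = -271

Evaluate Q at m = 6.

-464

First differences: -17, -43, -81, -131. Second differences: -26, -38, -50. Third differences: -12, -12.
Level-3 differences are constant, so Q has degree 3.
Fitting a degree-3 polynomial gives Q(m) = -2m³ - m² + 4.
Then Q(6) = -464.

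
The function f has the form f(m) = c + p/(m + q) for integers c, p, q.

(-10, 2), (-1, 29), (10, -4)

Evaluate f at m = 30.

(f(m) − c)(m + q) = p for each data point; the three points give a linear system in c and q, then p follows.
Solving: c = -1, q = 0, p = -30, so f(m) = -1 − 30/(m + 0).
Then f(30) = -1 − 30/30 = -2.

-2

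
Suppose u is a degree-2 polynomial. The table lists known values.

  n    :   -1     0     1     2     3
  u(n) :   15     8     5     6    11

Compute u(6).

First differences: -7, -3, 1, 5. Second differences: 4, 4, 4.
Level-2 differences are constant, so u has degree 2.
Fitting a degree-2 polynomial gives u(n) = 2n² - 5n + 8.
Then u(6) = 50.

50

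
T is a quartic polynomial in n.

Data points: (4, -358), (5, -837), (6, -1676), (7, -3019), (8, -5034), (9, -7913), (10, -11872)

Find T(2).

-24

First differences: -479, -839, -1343, -2015, -2879, -3959. Second differences: -360, -504, -672, -864, -1080. Third differences: -144, -168, -192, -216. Fourth differences: -24, -24, -24.
Level-4 differences are constant, so T has degree 4.
Fitting a degree-4 polynomial gives T(n) = -n^4 - 2n³ + n² + 3n - 2.
Then T(2) = -24.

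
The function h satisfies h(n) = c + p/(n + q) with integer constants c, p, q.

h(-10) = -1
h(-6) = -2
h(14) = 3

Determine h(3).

(h(n) − c)(n + q) = p for each data point; the three points give a linear system in c and q, then p follows.
Solving: c = 1, q = -2, p = 24, so h(n) = 1 + 24/(n − 2).
Then h(3) = 1 + 24/1 = 25.

25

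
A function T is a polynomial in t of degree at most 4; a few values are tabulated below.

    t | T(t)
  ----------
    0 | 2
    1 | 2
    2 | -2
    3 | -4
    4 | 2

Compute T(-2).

-34

First differences: 0, -4, -2, 6. Second differences: -4, 2, 8. Third differences: 6, 6.
Level-3 differences are constant, so T has degree 3.
Fitting a degree-3 polynomial gives T(t) = t³ - 5t² + 4t + 2.
Then T(-2) = -34.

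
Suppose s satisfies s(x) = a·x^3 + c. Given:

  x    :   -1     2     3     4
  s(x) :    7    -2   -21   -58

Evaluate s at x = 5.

From s(-1) = 7 and s(2) = -2: -1a + c = 7 and 8a + c = -2.
Subtracting: 9a = -9, so a = -1; then c = 7 − (-1)·(-1) = 6.
So s(x) = -1x³ + 6, and s(5) = -119.

-119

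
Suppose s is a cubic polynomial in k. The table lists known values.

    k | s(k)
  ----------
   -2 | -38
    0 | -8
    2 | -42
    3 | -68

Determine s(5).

Write s(k) = ak³ + bk² + ck + d; the 4 given values yield a linear system in the 4 coefficients.
Solving, s(k) = k³ - 8k² - 5k - 8.
Then s(5) = -108.

-108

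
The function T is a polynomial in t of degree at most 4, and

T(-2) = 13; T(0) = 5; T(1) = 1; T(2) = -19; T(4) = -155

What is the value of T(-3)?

Write T(t) = at^4 + bt³ + ct² + dt + e; the 5 given values yield a linear system in the 5 coefficients.
Solving, the leading coefficient vanishes, and T(t) = -2t³ - 2t² + 5.
Then T(-3) = 41.

41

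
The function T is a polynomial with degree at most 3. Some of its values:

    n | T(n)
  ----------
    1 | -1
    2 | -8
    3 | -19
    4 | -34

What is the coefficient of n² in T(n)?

-2

First differences: -7, -11, -15. Second differences: -4, -4.
Level-2 differences are constant, so T has degree 2.
Fitting a degree-2 polynomial gives T(n) = -2n² - n + 2.
The coefficient of n² is -2.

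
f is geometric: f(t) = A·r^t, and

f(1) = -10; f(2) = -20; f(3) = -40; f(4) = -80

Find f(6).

Consecutive ratio: -20/(-10) = 2, and -40/(-20) = 2, so r = 2.
Then A·2^1 = -10 gives A = -5, and f(t) = -5·2^t.
f(6) = -5·2^6 = -320.

-320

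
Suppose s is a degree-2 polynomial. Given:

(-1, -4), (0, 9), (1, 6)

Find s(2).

Write s(k) = ak² + bk + c; the 3 given values yield a linear system in the 3 coefficients.
Solving, s(k) = -8k² + 5k + 9.
Then s(2) = -13.

-13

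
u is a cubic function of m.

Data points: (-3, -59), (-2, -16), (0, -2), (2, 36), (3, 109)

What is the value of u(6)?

760

Write u(m) = am³ + bm² + cm + d; the 5 given values yield a linear system in the 4 coefficients.
Solving, u(m) = 3m³ + 3m² + m - 2.
Then u(6) = 760.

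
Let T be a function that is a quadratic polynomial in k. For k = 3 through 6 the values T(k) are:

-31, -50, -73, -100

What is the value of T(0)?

2

First differences: -19, -23, -27. Second differences: -4, -4.
Level-2 differences are constant, so T has degree 2.
Fitting a degree-2 polynomial gives T(k) = -2k² - 5k + 2.
Then T(0) = 2.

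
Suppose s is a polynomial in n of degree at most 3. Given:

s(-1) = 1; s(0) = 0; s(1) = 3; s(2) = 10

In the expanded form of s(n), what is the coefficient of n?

1

First differences: -1, 3, 7. Second differences: 4, 4.
Level-2 differences are constant, so s has degree 2.
Fitting a degree-2 polynomial gives s(n) = 2n² + n.
The coefficient of n is 1.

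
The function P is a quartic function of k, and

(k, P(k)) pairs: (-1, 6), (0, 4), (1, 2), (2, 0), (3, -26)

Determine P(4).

-124

Write P(k) = ak^4 + bk³ + ck² + dk + e; the 5 given values yield a linear system in the 5 coefficients.
Solving, P(k) = -k^4 + 2k³ + k² - 4k + 4.
Then P(4) = -124.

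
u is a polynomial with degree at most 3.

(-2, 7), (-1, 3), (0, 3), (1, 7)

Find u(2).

First differences: -4, 0, 4. Second differences: 4, 4.
Level-2 differences are constant, so u has degree 2.
Extending the table by one column gives the next first difference 8, so u(2) = 7 + 8 = 15.

15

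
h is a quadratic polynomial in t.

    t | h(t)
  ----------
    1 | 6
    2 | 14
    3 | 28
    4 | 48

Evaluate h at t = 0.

First differences: 8, 14, 20. Second differences: 6, 6.
Level-2 differences are constant, so h has degree 2.
Fitting a degree-2 polynomial gives h(t) = 3t² - t + 4.
Then h(0) = 4.

4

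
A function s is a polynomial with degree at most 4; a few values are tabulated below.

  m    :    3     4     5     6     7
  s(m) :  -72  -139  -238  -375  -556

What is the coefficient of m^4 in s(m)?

0

First differences: -67, -99, -137, -181. Second differences: -32, -38, -44. Third differences: -6, -6.
Level-3 differences are constant, so s has degree 3.
Fitting a degree-3 polynomial gives s(m) = -m³ - 4m² - 2m - 3.
The coefficient of m^4 is 0.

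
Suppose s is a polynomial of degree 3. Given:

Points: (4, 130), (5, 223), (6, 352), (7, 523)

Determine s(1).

7

Write s(t) = at³ + bt² + ct + d; the 4 given values yield a linear system in the 4 coefficients.
Solving, s(t) = t³ + 3t² + 5t - 2.
Then s(1) = 7.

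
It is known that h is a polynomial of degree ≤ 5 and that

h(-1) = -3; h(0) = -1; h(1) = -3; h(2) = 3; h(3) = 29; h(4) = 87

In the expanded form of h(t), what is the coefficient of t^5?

First differences: 2, -2, 6, 26, 58. Second differences: -4, 8, 20, 32. Third differences: 12, 12, 12.
Level-3 differences are constant, so h has degree 3.
Fitting a degree-3 polynomial gives h(t) = 2t³ - 2t² - 2t - 1.
The coefficient of t^5 is 0.

0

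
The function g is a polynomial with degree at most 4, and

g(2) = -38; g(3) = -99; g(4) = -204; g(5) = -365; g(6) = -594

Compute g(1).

-9

First differences: -61, -105, -161, -229. Second differences: -44, -56, -68. Third differences: -12, -12.
Level-3 differences are constant, so g has degree 3.
Fitting a degree-3 polynomial gives g(m) = -2m³ - 4m² - 3m.
Then g(1) = -9.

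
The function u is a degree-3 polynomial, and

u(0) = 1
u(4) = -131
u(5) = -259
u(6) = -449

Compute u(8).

Write u(n) = an³ + bn² + cn + d; the 4 given values yield a linear system in the 4 coefficients.
Solving, u(n) = -2n³ - n² + 3n + 1.
Then u(8) = -1063.

-1063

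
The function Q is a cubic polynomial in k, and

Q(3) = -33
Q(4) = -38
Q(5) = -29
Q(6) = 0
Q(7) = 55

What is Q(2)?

First differences: -5, 9, 29, 55. Second differences: 14, 20, 26. Third differences: 6, 6.
Level-3 differences are constant, so Q has degree 3.
Fitting a degree-3 polynomial gives Q(k) = k³ - 5k² - 7k + 6.
Then Q(2) = -20.

-20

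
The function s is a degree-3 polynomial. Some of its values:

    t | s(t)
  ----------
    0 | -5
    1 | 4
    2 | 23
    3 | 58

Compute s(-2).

-17

Write s(t) = at³ + bt² + ct + d; the 4 given values yield a linear system in the 4 coefficients.
Solving, s(t) = t³ + 2t² + 6t - 5.
Then s(-2) = -17.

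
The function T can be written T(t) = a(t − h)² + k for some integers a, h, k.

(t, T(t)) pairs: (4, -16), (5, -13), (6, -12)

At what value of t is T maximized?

First differences 3, 1; second difference -2 = 2a, so a = -1.
Expanding, the t-coefficient is −2ah = 2h; matching it to the data gives h = 6, and then k = -12.
So T(t) = -1(t − 6)² − 12.
Hence h = 6.

6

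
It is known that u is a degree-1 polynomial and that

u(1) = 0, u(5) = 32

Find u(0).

-8

Write u(k) = ak + b; the 2 given values yield a linear system in the 2 coefficients.
Solving, u(k) = 8k - 8.
Then u(0) = -8.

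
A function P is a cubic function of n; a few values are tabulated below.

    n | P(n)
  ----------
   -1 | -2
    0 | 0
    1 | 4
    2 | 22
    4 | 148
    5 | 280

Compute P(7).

Write P(n) = an³ + bn² + cn + d; the 6 given values yield a linear system in the 4 coefficients.
Solving, P(n) = 2n³ + n² + n.
Then P(7) = 742.

742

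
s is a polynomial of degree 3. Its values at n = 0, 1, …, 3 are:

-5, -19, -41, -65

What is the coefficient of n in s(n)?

-8

Write s(n) = an³ + bn² + cn + d; the 4 given values yield a linear system in the 4 coefficients.
Solving, s(n) = n³ - 7n² - 8n - 5.
The coefficient of n is -8.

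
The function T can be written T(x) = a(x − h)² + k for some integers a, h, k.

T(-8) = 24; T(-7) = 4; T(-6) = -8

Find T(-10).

First differences -20, -12; second difference 8 = 2a, so a = 4.
Expanding, the x-coefficient is −2ah = -8h; matching it to the data gives h = -5, and then k = -12.
So T(x) = 4(x + 5)² − 12.
T(-10) = 4·(-5)² − 12 = 88.

88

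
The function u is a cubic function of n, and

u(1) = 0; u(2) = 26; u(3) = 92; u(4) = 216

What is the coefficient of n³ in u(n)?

3

Write u(n) = an³ + bn² + cn + d; the 4 given values yield a linear system in the 4 coefficients.
Solving, u(n) = 3n³ + 2n² - n - 4.
The coefficient of n³ is 3.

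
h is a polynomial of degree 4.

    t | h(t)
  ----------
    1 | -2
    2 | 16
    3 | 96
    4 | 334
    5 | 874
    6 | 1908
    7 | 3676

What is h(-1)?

4

Write h(t) = at^4 + bt³ + ct² + dt + e; the 7 given values yield a linear system in the 5 coefficients.
Solving, h(t) = 2t^4 - 4t³ + 5t² + t - 6.
Then h(-1) = 4.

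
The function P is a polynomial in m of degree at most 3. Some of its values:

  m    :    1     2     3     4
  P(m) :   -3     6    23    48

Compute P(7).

Write P(m) = am³ + bm² + cm + d; the 4 given values yield a linear system in the 4 coefficients.
Solving, the leading coefficient vanishes, and P(m) = 4m² - 3m - 4.
Then P(7) = 171.

171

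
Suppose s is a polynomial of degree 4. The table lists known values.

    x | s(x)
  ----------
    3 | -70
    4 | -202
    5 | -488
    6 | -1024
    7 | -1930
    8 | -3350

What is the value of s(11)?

Write s(x) = ax^4 + bx³ + cx² + dx + e; the 6 given values yield a linear system in the 5 coefficients.
Solving, s(x) = -x^4 + 2x³ - 4x² - 3x + 2.
Then s(11) = -12494.

-12494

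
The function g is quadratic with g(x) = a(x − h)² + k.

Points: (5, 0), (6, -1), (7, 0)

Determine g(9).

First differences -1, 1; second difference 2 = 2a, so a = 1.
Expanding, the x-coefficient is −2ah = -2h; matching it to the data gives h = 6, and then k = -1.
So g(x) = 1(x − 6)² − 1.
g(9) = 1·3² − 1 = 8.

8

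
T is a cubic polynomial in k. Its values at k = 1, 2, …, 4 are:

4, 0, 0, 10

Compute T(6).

Write T(k) = ak³ + bk² + ck + d; the 4 given values yield a linear system in the 4 coefficients.
Solving, T(k) = k³ - 4k² + k + 6.
Then T(6) = 84.

84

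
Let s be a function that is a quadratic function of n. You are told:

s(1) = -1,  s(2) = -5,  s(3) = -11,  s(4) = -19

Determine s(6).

Write s(n) = an² + bn + c; the 4 given values yield a linear system in the 3 coefficients.
Solving, s(n) = -n² - n + 1.
Then s(6) = -41.

-41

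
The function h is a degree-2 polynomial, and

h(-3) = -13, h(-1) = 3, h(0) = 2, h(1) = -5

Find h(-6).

Write h(k) = ak² + bk + c; the 4 given values yield a linear system in the 3 coefficients.
Solving, h(k) = -3k² - 4k + 2.
Then h(-6) = -82.

-82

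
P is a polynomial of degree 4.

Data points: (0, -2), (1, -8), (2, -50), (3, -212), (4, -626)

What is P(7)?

Write P(n) = an^4 + bn³ + cn² + dn + e; the 5 given values yield a linear system in the 5 coefficients.
Solving, P(n) = -2n^4 - 2n³ + 2n² - 4n - 2.
Then P(7) = -5420.

-5420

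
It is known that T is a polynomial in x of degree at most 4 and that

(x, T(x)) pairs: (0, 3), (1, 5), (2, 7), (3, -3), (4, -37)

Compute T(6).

First differences: 2, 2, -10, -34. Second differences: 0, -12, -24. Third differences: -12, -12.
Level-3 differences are constant, so T has degree 3.
Fitting a degree-3 polynomial gives T(x) = -2x³ + 6x² - 2x + 3.
Then T(6) = -225.

-225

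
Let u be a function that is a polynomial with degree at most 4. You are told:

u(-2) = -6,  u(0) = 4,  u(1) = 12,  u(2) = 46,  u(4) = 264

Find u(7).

1236

Write u(x) = ax^4 + bx³ + cx² + dx + e; the 5 given values yield a linear system in the 5 coefficients.
Solving, the leading coefficient vanishes, and u(x) = 3x³ + 4x² + x + 4.
Then u(7) = 1236.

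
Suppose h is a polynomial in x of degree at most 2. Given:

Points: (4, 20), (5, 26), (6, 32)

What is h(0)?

-4

Write h(x) = ax² + bx + c; the 3 given values yield a linear system in the 3 coefficients.
Solving, the leading coefficient vanishes, and h(x) = 6x - 4.
The constant term is h(0) = -4.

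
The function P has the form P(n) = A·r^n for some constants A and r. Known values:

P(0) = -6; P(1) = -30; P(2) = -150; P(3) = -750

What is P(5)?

-18750

Consecutive ratio: -30/(-6) = 5, and -150/(-30) = 5, so r = 5.
Then A·5^0 = -6 gives A = -6, and P(n) = -6·5^n.
P(5) = -6·5^5 = -18750.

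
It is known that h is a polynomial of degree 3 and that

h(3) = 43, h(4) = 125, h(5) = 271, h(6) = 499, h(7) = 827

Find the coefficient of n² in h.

First differences: 82, 146, 228, 328. Second differences: 64, 82, 100. Third differences: 18, 18.
Level-3 differences are constant, so h has degree 3.
Fitting a degree-3 polynomial gives h(n) = 3n³ - 4n² - n + 1.
The coefficient of n² is -4.

-4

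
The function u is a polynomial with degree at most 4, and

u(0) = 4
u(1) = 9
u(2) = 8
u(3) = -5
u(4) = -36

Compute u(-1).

First differences: 5, -1, -13, -31. Second differences: -6, -12, -18. Third differences: -6, -6.
Level-3 differences are constant, so u has degree 3.
Fitting a degree-3 polynomial gives u(t) = -t³ + 6t + 4.
Then u(-1) = -1.

-1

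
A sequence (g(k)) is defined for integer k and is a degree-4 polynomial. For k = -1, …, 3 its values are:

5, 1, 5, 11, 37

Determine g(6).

Write g(k) = ak^4 + bk³ + ck² + dk + e; the 5 given values yield a linear system in the 5 coefficients.
Solving, g(k) = k^4 - 3k³ + 3k² + 3k + 1.
Then g(6) = 775.

775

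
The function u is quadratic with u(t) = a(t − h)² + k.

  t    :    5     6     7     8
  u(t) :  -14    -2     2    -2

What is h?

7

First differences 12, 4, -4; second difference -8 = 2a, so a = -4.
Expanding, the t-coefficient is −2ah = 8h; matching it to the data gives h = 7, and then k = 2.
So u(t) = -4(t − 7)² + 2.
Hence h = 7.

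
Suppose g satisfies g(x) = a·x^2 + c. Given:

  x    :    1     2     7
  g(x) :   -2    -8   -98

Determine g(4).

-32

From g(1) = -2 and g(2) = -8: 1a + c = -2 and 4a + c = -8.
Subtracting: 3a = -6, so a = -2; then c = -2 − (-2)·1 = 0.
So g(x) = -2x² + 0, and g(4) = -32.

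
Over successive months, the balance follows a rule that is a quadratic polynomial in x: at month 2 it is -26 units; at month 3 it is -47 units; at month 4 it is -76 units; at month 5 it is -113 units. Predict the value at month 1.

-13

Write the value at x as T(x).
Write T(x) = ax² + bx + c; the 4 given values yield a linear system in the 3 coefficients.
Solving, T(x) = -4x² - x - 8.
Then T(1) = -13.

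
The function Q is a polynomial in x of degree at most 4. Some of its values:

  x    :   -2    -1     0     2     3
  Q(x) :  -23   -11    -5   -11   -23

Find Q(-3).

Write Q(x) = ax^4 + bx³ + cx² + dx + e; the 5 given values yield a linear system in the 5 coefficients.
Solving, the top 2 coefficients vanish, and Q(x) = -3x² + 3x - 5.
Then Q(-3) = -41.

-41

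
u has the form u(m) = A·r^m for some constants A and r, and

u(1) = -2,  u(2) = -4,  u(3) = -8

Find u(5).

Consecutive ratio: -4/(-2) = 2, and -8/(-4) = 2, so r = 2.
Then A·2^1 = -2 gives A = -1, and u(m) = -1·2^m.
u(5) = -1·2^5 = -32.

-32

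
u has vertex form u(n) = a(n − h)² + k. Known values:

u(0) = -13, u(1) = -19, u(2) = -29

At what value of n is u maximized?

-1

First differences -6, -10; second difference -4 = 2a, so a = -2.
Expanding, the n-coefficient is −2ah = 4h; matching it to the data gives h = -1, and then k = -11.
So u(n) = -2(n + 1)² − 11.
Hence h = -1.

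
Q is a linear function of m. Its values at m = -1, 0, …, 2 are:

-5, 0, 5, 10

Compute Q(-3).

First differences: 5, 5, 5.
Level-1 differences are constant, so Q has degree 1.
Fitting a degree-1 polynomial gives Q(m) = 5m.
Then Q(-3) = -15.

-15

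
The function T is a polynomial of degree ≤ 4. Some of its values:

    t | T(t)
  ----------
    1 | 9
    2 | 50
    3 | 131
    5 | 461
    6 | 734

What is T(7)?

1095

Write T(t) = at^4 + bt³ + ct² + dt + e; the 5 given values yield a linear system in the 5 coefficients.
Solving, the leading coefficient vanishes, and T(t) = 2t³ + 8t² + 3t - 4.
Then T(7) = 1095.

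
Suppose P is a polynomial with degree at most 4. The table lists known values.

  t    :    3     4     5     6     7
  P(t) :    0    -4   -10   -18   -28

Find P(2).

2

Write P(t) = at^4 + bt³ + ct² + dt + e; the 5 given values yield a linear system in the 5 coefficients.
Solving, the top 2 coefficients vanish, and P(t) = -t² + 3t.
Then P(2) = 2.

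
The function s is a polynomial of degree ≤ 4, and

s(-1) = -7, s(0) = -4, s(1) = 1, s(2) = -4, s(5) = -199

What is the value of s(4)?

Write s(m) = am^4 + bm³ + cm² + dm + e; the 5 given values yield a linear system in the 5 coefficients.
Solving, the leading coefficient vanishes, and s(m) = -2m³ + m² + 6m - 4.
Then s(4) = -92.

-92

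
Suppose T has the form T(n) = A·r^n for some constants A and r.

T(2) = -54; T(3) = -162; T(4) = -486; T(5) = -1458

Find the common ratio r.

Consecutive ratio: -162/(-54) = 3, and -486/(-162) = 3, so r = 3.
Then A·3^2 = -54 gives A = -6, and T(n) = -6·3^n.

3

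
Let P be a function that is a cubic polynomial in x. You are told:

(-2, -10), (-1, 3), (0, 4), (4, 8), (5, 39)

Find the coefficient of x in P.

-3

Write P(x) = ax³ + bx² + cx + d; the 5 given values yield a linear system in the 4 coefficients.
Solving, P(x) = x³ - 3x² - 3x + 4.
The coefficient of x is -3.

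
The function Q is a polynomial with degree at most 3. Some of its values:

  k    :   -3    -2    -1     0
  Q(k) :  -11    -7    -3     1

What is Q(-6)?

Write Q(k) = ak³ + bk² + ck + d; the 4 given values yield a linear system in the 4 coefficients.
Solving, the top 2 coefficients vanish, and Q(k) = 4k + 1.
Then Q(-6) = -23.

-23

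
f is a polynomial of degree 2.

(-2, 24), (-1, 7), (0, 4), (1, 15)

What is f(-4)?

100

First differences: -17, -3, 11. Second differences: 14, 14.
Level-2 differences are constant, so f has degree 2.
Fitting a degree-2 polynomial gives f(m) = 7m² + 4m + 4.
Then f(-4) = 100.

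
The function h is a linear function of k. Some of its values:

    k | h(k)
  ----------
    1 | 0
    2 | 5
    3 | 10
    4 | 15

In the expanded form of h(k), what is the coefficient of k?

5

Write h(k) = ak + b; the 4 given values yield a linear system in the 2 coefficients.
Solving, h(k) = 5k - 5.
The coefficient of k is 5.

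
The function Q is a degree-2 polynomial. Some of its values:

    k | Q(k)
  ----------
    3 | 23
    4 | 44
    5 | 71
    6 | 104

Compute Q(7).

143

Write Q(k) = ak² + bk + c; the 4 given values yield a linear system in the 3 coefficients.
Solving, Q(k) = 3k² - 4.
Then Q(7) = 143.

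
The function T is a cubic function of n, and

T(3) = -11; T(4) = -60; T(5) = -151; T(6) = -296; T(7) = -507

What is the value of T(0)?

4

Write T(n) = an³ + bn² + cn + d; the 5 given values yield a linear system in the 4 coefficients.
Solving, T(n) = -2n³ + 3n² + 4n + 4.
Then T(0) = 4.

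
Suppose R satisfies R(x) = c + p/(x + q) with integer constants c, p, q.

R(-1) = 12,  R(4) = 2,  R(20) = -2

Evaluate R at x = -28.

(R(x) − c)(x + q) = p for each data point; the three points give a linear system in c and q, then p follows.
Solving: c = -4, q = 4, p = 48, so R(x) = -4 + 48/(x + 4).
Then R(-28) = -4 + 48/(-24) = -6.

-6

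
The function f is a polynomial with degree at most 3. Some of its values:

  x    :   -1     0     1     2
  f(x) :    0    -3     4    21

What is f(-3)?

36

First differences: -3, 7, 17. Second differences: 10, 10.
Level-2 differences are constant, so f has degree 2.
Fitting a degree-2 polynomial gives f(x) = 5x² + 2x - 3.
Then f(-3) = 36.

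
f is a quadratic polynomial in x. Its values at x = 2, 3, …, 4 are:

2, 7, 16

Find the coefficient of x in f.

Write f(x) = ax² + bx + c; the 3 given values yield a linear system in the 3 coefficients.
Solving, f(x) = 2x² - 5x + 4.
The coefficient of x is -5.

-5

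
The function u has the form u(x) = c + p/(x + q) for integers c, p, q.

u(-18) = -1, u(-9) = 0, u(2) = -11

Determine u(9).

-4

(u(x) − c)(x + q) = p for each data point; the three points give a linear system in c and q, then p follows.
Solving: c = -2, q = 0, p = -18, so u(x) = -2 − 18/(x + 0).
Then u(9) = -2 − 18/9 = -4.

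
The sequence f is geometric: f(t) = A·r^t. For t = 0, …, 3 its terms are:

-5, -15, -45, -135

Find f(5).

-1215

Consecutive ratio: -15/(-5) = 3, and -45/(-15) = 3, so r = 3.
Then A·3^0 = -5 gives A = -5, and f(t) = -5·3^t.
f(5) = -5·3^5 = -1215.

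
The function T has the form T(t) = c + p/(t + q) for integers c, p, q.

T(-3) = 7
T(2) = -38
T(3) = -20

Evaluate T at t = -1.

16

(T(t) − c)(t + q) = p for each data point; the three points give a linear system in c and q, then p follows.
Solving: c = -2, q = -1, p = -36, so T(t) = -2 − 36/(t − 1).
Then T(-1) = -2 − 36/(-2) = 16.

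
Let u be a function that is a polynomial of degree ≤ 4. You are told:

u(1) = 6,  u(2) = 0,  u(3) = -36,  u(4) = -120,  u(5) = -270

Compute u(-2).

24

First differences: -6, -36, -84, -150. Second differences: -30, -48, -66. Third differences: -18, -18.
Level-3 differences are constant, so u has degree 3.
Fitting a degree-3 polynomial gives u(t) = -3t³ + 3t² + 6t.
Then u(-2) = 24.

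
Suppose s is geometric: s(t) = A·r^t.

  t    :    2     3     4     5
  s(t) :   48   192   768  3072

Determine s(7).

49152

Consecutive ratio: 192/48 = 4, and 768/192 = 4, so r = 4.
Then A·4^2 = 48 gives A = 3, and s(t) = 3·4^t.
s(7) = 3·4^7 = 49152.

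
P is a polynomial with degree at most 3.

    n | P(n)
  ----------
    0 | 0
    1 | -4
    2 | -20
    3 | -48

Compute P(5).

-140

Write P(n) = an³ + bn² + cn + d; the 4 given values yield a linear system in the 4 coefficients.
Solving, the leading coefficient vanishes, and P(n) = -6n² + 2n.
Then P(5) = -140.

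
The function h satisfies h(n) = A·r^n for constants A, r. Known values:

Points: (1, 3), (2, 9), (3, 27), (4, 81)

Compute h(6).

729

Consecutive ratio: 9/3 = 3, and 27/9 = 3, so r = 3.
Then A·3^1 = 3 gives A = 1, and h(n) = 1·3^n.
h(6) = 1·3^6 = 729.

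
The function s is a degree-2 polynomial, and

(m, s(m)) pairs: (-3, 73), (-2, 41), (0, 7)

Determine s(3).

Write s(m) = am² + bm + c; the 3 given values yield a linear system in the 3 coefficients.
Solving, s(m) = 5m² - 7m + 7.
Then s(3) = 31.

31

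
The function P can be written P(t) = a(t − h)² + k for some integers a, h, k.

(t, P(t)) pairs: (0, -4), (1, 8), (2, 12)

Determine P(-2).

-52

First differences 12, 4; second difference -8 = 2a, so a = -4.
Expanding, the t-coefficient is −2ah = 8h; matching it to the data gives h = 2, and then k = 12.
So P(t) = -4(t − 2)² + 12.
P(-2) = -4·(-4)² + 12 = -52.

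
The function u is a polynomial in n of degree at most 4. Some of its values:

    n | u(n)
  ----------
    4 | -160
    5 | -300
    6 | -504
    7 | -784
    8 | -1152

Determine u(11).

First differences: -140, -204, -280, -368. Second differences: -64, -76, -88. Third differences: -12, -12.
Level-3 differences are constant, so u has degree 3.
Fitting a degree-3 polynomial gives u(n) = -2n³ - 2n².
Then u(11) = -2904.

-2904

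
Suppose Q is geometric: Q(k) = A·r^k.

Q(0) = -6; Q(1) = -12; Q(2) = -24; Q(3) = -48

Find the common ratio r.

Consecutive ratio: -12/(-6) = 2, and -24/(-12) = 2, so r = 2.
Then A·2^0 = -6 gives A = -6, and Q(k) = -6·2^k.

2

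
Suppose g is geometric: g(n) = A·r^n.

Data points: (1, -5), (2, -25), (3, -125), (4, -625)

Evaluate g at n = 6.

-15625

Consecutive ratio: -25/(-5) = 5, and -125/(-25) = 5, so r = 5.
Then A·5^1 = -5 gives A = -1, and g(n) = -1·5^n.
g(6) = -1·5^6 = -15625.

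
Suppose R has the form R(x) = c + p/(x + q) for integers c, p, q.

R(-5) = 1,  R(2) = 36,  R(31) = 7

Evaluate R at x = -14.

4

(R(x) − c)(x + q) = p for each data point; the three points give a linear system in c and q, then p follows.
Solving: c = 6, q = -1, p = 30, so R(x) = 6 + 30/(x − 1).
Then R(-14) = 6 + 30/(-15) = 4.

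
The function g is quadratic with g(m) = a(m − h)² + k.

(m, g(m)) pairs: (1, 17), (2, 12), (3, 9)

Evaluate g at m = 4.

First differences -5, -3; second difference 2 = 2a, so a = 1.
Expanding, the m-coefficient is −2ah = -2h; matching it to the data gives h = 4, and then k = 8.
So g(m) = 1(m − 4)² + 8.
g(4) = 1·0² + 8 = 8.

8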